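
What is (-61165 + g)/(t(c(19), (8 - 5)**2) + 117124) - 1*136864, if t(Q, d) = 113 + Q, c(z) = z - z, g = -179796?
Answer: -16045765729/117237 ≈ -1.3687e+5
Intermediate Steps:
c(z) = 0
(-61165 + g)/(t(c(19), (8 - 5)**2) + 117124) - 1*136864 = (-61165 - 179796)/((113 + 0) + 117124) - 1*136864 = -240961/(113 + 117124) - 136864 = -240961/117237 - 136864 = -16045765729/117237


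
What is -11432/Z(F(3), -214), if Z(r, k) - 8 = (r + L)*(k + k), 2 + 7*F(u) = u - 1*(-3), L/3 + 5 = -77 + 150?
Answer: 10003/76605 ≈ 0.13058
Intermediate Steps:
L = 204 (L = -15 + 3*(-77 + 150) = -15 + 3*73 = -15 + 219 = 204)
F(u) = ⅐ + u/7 (F(u) = -2/7 + (u - 1*(-3))/7 = -2/7 + (u + 3)/7 = -2/7 + (3 + u)/7 = -2/7 + (3/7 + u/7) = ⅐ + u/7)
Z(r, k) = 8 + 2*k*(204 + r) (Z(r, k) = 8 + (r + 204)*(k + k) = 8 + (204 + r)*(2*k) = 8 + 2*k*(204 + r))
-11432/Z(F(3), -214) = -11432/(8 + 408*(-214) + 2*(-214)*(⅐ + (⅐)*3)) = -11432/(8 - 87312 + 2*(-214)*(⅐ + 3/7)) = -11432/(8 - 87312 + 2*(-214)*(4/7)) = -11432/(8 - 87312 - 1712/7) = -11432/(-612840/7) = -11432*(-7/612840) = 10003/76605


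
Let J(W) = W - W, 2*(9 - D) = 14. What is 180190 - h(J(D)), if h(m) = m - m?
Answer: 180190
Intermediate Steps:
D = 2 (D = 9 - 1/2*14 = 9 - 7 = 2)
J(W) = 0
h(m) = 0
180190 - h(J(D)) = 180190 - 1*0 = 180190 + 0 = 180190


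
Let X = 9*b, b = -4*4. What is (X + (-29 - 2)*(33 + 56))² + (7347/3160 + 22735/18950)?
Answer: 25551914775/3032 ≈ 8.4274e+6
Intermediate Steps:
b = -16
X = -144 (X = 9*(-16) = -144)
(X + (-29 - 2)*(33 + 56))² + (7347/3160 + 22735/18950) = (-144 + (-29 - 2)*(33 + 56))² + (7347/3160 + 22735/18950) = (-144 - 31*89)² + (7347*(1/3160) + 22735*(1/18950)) = (-144 - 2759)² + (93/40 + 4547/3790) = (-2903)² + 10687/3032 = 8427409 + 10687/3032 = 25551914775/3032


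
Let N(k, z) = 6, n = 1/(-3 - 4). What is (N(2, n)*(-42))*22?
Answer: -5544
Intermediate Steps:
n = -⅐ (n = 1/(-7) = -⅐ ≈ -0.14286)
(N(2, n)*(-42))*22 = (6*(-42))*22 = -252*22 = -5544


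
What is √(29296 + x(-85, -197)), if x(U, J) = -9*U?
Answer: √30061 ≈ 173.38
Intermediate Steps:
√(29296 + x(-85, -197)) = √(29296 - 9*(-85)) = √(29296 + 765) = √30061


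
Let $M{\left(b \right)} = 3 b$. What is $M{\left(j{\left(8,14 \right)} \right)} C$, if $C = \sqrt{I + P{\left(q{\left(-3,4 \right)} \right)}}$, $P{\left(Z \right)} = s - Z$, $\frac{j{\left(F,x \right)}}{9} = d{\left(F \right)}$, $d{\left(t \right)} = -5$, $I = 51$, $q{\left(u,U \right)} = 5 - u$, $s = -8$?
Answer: $- 135 \sqrt{35} \approx -798.67$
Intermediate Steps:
$j{\left(F,x \right)} = -45$ ($j{\left(F,x \right)} = 9 \left(-5\right) = -45$)
$P{\left(Z \right)} = -8 - Z$
$C = \sqrt{35}$ ($C = \sqrt{51 - \left(13 + 3\right)} = \sqrt{51 - 16} = \sqrt{35} \approx 5.9161$)
$M{\left(j{\left(8,14 \right)} \right)} C = 3 \left(-45\right) \sqrt{35} = - 135 \sqrt{35}$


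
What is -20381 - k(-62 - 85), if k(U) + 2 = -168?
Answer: -20211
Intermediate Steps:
k(U) = -170 (k(U) = -2 - 168 = -170)
-20381 - k(-62 - 85) = -20381 - 1*(-170) = -20381 + 170 = -20211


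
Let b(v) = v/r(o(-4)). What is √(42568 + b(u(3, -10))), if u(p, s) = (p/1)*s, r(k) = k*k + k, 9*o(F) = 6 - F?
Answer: 7*√313519/19 ≈ 206.29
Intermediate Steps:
o(F) = ⅔ - F/9 (o(F) = (6 - F)/9 = ⅔ - F/9)
r(k) = k + k² (r(k) = k² + k = k + k²)
u(p, s) = p*s (u(p, s) = (p*1)*s = p*s)
b(v) = 81*v/190 (b(v) = v/(((⅔ - ⅑*(-4))*(1 + (⅔ - ⅑*(-4))))) = v/(((⅔ + 4/9)*(1 + (⅔ + 4/9)))) = v/((10*(1 + 10/9)/9)) = v/(((10/9)*(19/9))) = v/(190/81) = v*(81/190) = 81*v/190)
√(42568 + b(u(3, -10))) = √(42568 + 81*(3*(-10))/190) = √(42568 + (81/190)*(-30)) = √(42568 - 243/19) = √(808549/19) = 7*√313519/19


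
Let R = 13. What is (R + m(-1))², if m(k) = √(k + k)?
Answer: (13 + I*√2)² ≈ 167.0 + 36.77*I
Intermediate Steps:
m(k) = √2*√k (m(k) = √(2*k) = √2*√k)
(R + m(-1))² = (13 + √2*√(-1))² = (13 + √2*I)² = (13 + I*√2)²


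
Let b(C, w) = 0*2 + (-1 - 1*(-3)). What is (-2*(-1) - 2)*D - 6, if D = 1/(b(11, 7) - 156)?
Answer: -6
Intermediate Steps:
b(C, w) = 2 (b(C, w) = 0 + (-1 + 3) = 0 + 2 = 2)
D = -1/154 (D = 1/(2 - 156) = 1/(-154) = -1/154 ≈ -0.0064935)
(-2*(-1) - 2)*D - 6 = (-2*(-1) - 2)*(-1/154) - 6 = (2 - 2)*(-1/154) - 6 = 0*(-1/154) - 6 = 0 - 6 = -6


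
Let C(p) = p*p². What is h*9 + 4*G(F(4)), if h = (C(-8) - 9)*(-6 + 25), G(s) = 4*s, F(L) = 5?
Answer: -89011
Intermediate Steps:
C(p) = p³
h = -9899 (h = ((-8)³ - 9)*(-6 + 25) = (-512 - 9)*19 = -521*19 = -9899)
h*9 + 4*G(F(4)) = -9899*9 + 4*(4*5) = -89091 + 4*20 = -89091 + 80 = -89011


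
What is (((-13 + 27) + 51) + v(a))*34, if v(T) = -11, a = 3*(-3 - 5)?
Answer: 1836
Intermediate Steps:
a = -24 (a = 3*(-8) = -24)
(((-13 + 27) + 51) + v(a))*34 = (((-13 + 27) + 51) - 11)*34 = ((14 + 51) - 11)*34 = (65 - 11)*34 = 54*34 = 1836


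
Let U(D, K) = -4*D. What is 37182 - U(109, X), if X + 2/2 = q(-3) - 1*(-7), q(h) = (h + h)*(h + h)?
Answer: 37618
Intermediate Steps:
q(h) = 4*h² (q(h) = (2*h)*(2*h) = 4*h²)
X = 42 (X = -1 + (4*(-3)² - 1*(-7)) = -1 + (4*9 + 7) = -1 + (36 + 7) = -1 + 43 = 42)
37182 - U(109, X) = 37182 - (-4)*109 = 37182 - 1*(-436) = 37182 + 436 = 37618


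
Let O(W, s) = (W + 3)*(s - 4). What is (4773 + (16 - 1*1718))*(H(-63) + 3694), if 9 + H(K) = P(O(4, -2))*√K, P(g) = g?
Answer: 11316635 - 386946*I*√7 ≈ 1.1317e+7 - 1.0238e+6*I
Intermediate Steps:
O(W, s) = (-4 + s)*(3 + W) (O(W, s) = (3 + W)*(-4 + s) = (-4 + s)*(3 + W))
H(K) = -9 - 42*√K (H(K) = -9 + (-12 - 4*4 + 3*(-2) + 4*(-2))*√K = -9 + (-12 - 16 - 6 - 8)*√K = -9 - 42*√K)
(4773 + (16 - 1*1718))*(H(-63) + 3694) = (4773 + (16 - 1*1718))*((-9 - 126*I*√7) + 3694) = (4773 + (16 - 1718))*((-9 - 126*I*√7) + 3694) = (4773 - 1702)*((-9 - 126*I*√7) + 3694) = 3071*(3685 - 126*I*√7) = 11316635 - 386946*I*√7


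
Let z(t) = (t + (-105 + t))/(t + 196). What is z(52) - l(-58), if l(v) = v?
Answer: 14383/248 ≈ 57.996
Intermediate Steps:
z(t) = (-105 + 2*t)/(196 + t)
z(52) - l(-58) = (-105 + 2*52)/(196 + 52) - 1*(-58) = (-105 + 104)/248 + 58 = (1/248)*(-1) + 58 = -1/248 + 58 = 14383/248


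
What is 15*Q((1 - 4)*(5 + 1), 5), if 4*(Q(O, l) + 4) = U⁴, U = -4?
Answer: 900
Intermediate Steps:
Q(O, l) = 60 (Q(O, l) = -4 + (¼)*(-4)⁴ = -4 + (¼)*256 = -4 + 64 = 60)
15*Q((1 - 4)*(5 + 1), 5) = 15*60 = 900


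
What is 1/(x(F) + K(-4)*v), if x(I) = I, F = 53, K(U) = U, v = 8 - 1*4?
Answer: 1/37 ≈ 0.027027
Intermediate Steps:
v = 4 (v = 8 - 4 = 4)
1/(x(F) + K(-4)*v) = 1/(53 - 4*4) = 1/(53 - 16) = 1/37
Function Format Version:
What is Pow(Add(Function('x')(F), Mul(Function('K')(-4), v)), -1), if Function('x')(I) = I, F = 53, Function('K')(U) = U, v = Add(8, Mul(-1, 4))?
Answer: Rational(1, 37) ≈ 0.027027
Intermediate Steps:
v = 4 (v = Add(8, -4) = 4)
Pow(Add(Function('x')(F), Mul(Function('K')(-4), v)), -1) = Pow(Add(53, Mul(-4, 4)), -1) = Pow(Add(53, -16), -1) = Pow(37, -1) = Rational(1, 37)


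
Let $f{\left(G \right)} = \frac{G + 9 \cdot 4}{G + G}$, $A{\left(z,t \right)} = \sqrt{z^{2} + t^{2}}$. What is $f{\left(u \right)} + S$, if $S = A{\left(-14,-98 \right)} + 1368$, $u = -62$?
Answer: $\frac{84829}{62} + 70 \sqrt{2} \approx 1467.2$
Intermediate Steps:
$A{\left(z,t \right)} = \sqrt{t^{2} + z^{2}}$
$f{\left(G \right)} = \frac{36 + G}{2 G}$ ($f{\left(G \right)} = \frac{G + 36}{2 G} = \left(36 + G\right) \frac{1}{2 G} = \frac{36 + G}{2 G}$)
$S = 1368 + 70 \sqrt{2}$ ($S = \sqrt{\left(-98\right)^{2} + \left(-14\right)^{2}} + 1368 = \sqrt{9604 + 196} + 1368 = \sqrt{9800} + 1368 = 70 \sqrt{2} + 1368 = 1368 + 70 \sqrt{2} \approx 1467.0$)
$f{\left(u \right)} + S = \frac{36 - 62}{2 \left(-62\right)} + \left(1368 + 70 \sqrt{2}\right) = \frac{1}{2} \left(- \frac{1}{62}\right) \left(-26\right) + \left(1368 + 70 \sqrt{2}\right) = \frac{13}{62} + \left(1368 + 70 \sqrt{2}\right) = \frac{84829}{62} + 70 \sqrt{2}$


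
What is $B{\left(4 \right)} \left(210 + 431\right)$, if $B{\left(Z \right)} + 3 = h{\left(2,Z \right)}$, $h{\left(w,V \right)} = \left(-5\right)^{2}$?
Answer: $14102$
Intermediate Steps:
$h{\left(w,V \right)} = 25$
$B{\left(Z \right)} = 22$ ($B{\left(Z \right)} = -3 + 25 = 22$)
$B{\left(4 \right)} \left(210 + 431\right) = 22 \left(210 + 431\right) = 22 \cdot 641 = 14102$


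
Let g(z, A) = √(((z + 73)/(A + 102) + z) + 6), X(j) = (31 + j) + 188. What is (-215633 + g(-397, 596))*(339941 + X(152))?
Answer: -73382497496 + 340312*I*√47680729/349 ≈ -7.3382e+10 + 6.7332e+6*I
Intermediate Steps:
X(j) = 219 + j
g(z, A) = √(6 + z + (73 + z)/(102 + A)) (g(z, A) = √(((73 + z)/(102 + A) + z) + 6) = √((z + (73 + z)/(102 + A)) + 6) = √(6 + z + (73 + z)/(102 + A)))
(-215633 + g(-397, 596))*(339941 + X(152)) = (-215633 + √((73 - 397 + (6 - 397)*(102 + 596))/(102 + 596)))*(339941 + (219 + 152)) = (-215633 + √((73 - 397 - 391*698)/698))*(339941 + 371) = (-215633 + √((73 - 397 - 272918)/698))*340312 = (-215633 + √((1/698)*(-273242)))*340312 = (-215633 + √(-136621/349))*340312 = (-215633 + I*√47680729/349)*340312 = -73382497496 + 340312*I*√47680729/349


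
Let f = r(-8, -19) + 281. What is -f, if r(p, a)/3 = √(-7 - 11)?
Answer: -281 - 9*I*√2 ≈ -281.0 - 12.728*I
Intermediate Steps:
r(p, a) = 9*I*√2 (r(p, a) = 3*√(-7 - 11) = 3*√(-18) = 3*(3*I*√2) = 9*I*√2)
f = 281 + 9*I*√2 (f = 9*I*√2 + 281 = 281 + 9*I*√2 ≈ 281.0 + 12.728*I)
-f = -(281 + 9*I*√2) = -281 - 9*I*√2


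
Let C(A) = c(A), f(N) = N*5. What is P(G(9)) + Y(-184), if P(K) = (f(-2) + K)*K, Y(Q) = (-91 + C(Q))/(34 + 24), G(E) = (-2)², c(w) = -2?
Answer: -1485/58 ≈ -25.603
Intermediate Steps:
f(N) = 5*N
G(E) = 4
C(A) = -2
Y(Q) = -93/58 (Y(Q) = (-91 - 2)/(34 + 24) = -93/58)
P(K) = K*(-10 + K) (P(K) = (5*(-2) + K)*K = (-10 + K)*K = K*(-10 + K))
P(G(9)) + Y(-184) = 4*(-10 + 4) - 93/58 = 4*(-6) - 93/58 = -24 - 93/58 = -1485/58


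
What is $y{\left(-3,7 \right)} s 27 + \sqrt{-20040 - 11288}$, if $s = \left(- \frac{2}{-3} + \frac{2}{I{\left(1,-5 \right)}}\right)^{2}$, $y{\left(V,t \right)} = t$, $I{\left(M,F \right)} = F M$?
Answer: $\frac{336}{25} + 4 i \sqrt{1958} \approx 13.44 + 177.0 i$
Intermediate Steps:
$s = \frac{16}{225}$ ($s = \left(- \frac{2}{-3} + \frac{2}{\left(-5\right) 1}\right)^{2} = \left(\left(-2\right) \left(- \frac{1}{3}\right) + \frac{2}{-5}\right)^{2} = \left(\frac{2}{3} + 2 \left(- \frac{1}{5}\right)\right)^{2} = \left(\frac{2}{3} - \frac{2}{5}\right)^{2} = \left(\frac{4}{15}\right)^{2} = \frac{16}{225} \approx 0.071111$)
$y{\left(-3,7 \right)} s 27 + \sqrt{-20040 - 11288} = 7 \cdot \frac{16}{225} \cdot 27 + \sqrt{-20040 - 11288} = \frac{112}{225} \cdot 27 + \sqrt{-31328} = \frac{336}{25} + 4 i \sqrt{1958}$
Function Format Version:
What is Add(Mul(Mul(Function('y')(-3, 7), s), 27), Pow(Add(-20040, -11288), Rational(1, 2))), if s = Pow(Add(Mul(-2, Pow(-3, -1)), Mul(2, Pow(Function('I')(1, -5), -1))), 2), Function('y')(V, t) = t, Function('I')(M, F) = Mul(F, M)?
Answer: Add(Rational(336, 25), Mul(4, I, Pow(1958, Rational(1, 2)))) ≈ Add(13.440, Mul(177.00, I))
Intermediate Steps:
s = Rational(16, 225) (s = Pow(Add(Mul(-2, Pow(-3, -1)), Mul(2, Pow(Mul(-5, 1), -1))), 2) = Pow(Add(Mul(-2, Rational(-1, 3)), Mul(2, Pow(-5, -1))), 2) = Pow(Add(Rational(2, 3), Mul(2, Rational(-1, 5))), 2) = Pow(Add(Rational(2, 3), Rational(-2, 5)), 2) = Pow(Rational(4, 15), 2) = Rational(16, 225) ≈ 0.071111)
Add(Mul(Mul(Function('y')(-3, 7), s), 27), Pow(Add(-20040, -11288), Rational(1, 2))) = Add(Mul(Mul(7, Rational(16, 225)), 27), Pow(Add(-20040, -11288), Rational(1, 2))) = Add(Mul(Rational(112, 225), 27), Pow(-31328, Rational(1, 2))) = Add(Rational(336, 25), Mul(4, I, Pow(1958, Rational(1, 2))))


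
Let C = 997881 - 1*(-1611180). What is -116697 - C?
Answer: -2725758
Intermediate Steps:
C = 2609061 (C = 997881 + 1611180 = 2609061)
-116697 - C = -116697 - 1*2609061 = -116697 - 2609061 = -2725758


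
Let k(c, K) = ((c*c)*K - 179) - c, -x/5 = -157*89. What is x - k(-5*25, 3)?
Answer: 23044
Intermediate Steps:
x = 69865 (x = -(-785)*89 = -5*(-13973) = 69865)
k(c, K) = -179 - c + K*c² (k(c, K) = (c²*K - 179) - c = (K*c² - 179) - c = (-179 + K*c²) - c = -179 - c + K*c²)
x - k(-5*25, 3) = 69865 - (-179 - (-5)*25 + 3*(-5*25)²) = 69865 - (-179 - 1*(-125) + 3*(-125)²) = 69865 - (-179 + 125 + 3*15625) = 69865 - (-179 + 125 + 46875) = 69865 - 1*46821 = 69865 - 46821 = 23044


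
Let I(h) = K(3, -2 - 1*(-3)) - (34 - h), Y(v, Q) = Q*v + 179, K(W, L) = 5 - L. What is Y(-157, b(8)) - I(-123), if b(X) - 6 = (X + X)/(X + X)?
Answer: -767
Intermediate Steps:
b(X) = 7 (b(X) = 6 + (X + X)/(X + X) = 6 + (2*X)/((2*X)) = 6 + (2*X)*(1/(2*X)) = 6 + 1 = 7)
Y(v, Q) = 179 + Q*v
I(h) = -30 + h (I(h) = (5 - (-2 - 1*(-3))) - (34 - h) = (5 - (-2 + 3)) + (-34 + h) = (5 - 1*1) + (-34 + h) = (5 - 1) + (-34 + h) = 4 + (-34 + h) = -30 + h)
Y(-157, b(8)) - I(-123) = (179 + 7*(-157)) - (-30 - 123) = (179 - 1099) - 1*(-153) = -920 + 153 = -767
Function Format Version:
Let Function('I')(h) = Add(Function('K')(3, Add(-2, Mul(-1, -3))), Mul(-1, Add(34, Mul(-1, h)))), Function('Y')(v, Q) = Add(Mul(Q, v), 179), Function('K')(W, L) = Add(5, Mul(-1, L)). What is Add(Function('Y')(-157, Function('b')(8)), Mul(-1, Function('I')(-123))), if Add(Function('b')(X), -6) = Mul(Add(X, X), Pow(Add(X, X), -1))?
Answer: -767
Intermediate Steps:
Function('b')(X) = 7 (Function('b')(X) = Add(6, Mul(Add(X, X), Pow(Add(X, X), -1))) = Add(6, Mul(Mul(2, X), Pow(Mul(2, X), -1))) = Add(6, Mul(Mul(2, X), Mul(Rational(1, 2), Pow(X, -1)))) = Add(6, 1) = 7)
Function('Y')(v, Q) = Add(179, Mul(Q, v))
Function('I')(h) = Add(-30, h) (Function('I')(h) = Add(Add(5, Mul(-1, Add(-2, Mul(-1, -3)))), Mul(-1, Add(34, Mul(-1, h)))) = Add(Add(5, Mul(-1, Add(-2, 3))), Add(-34, h)) = Add(Add(5, Mul(-1, 1)), Add(-34, h)) = Add(Add(5, -1), Add(-34, h)) = Add(4, Add(-34, h)) = Add(-30, h))
Add(Function('Y')(-157, Function('b')(8)), Mul(-1, Function('I')(-123))) = Add(Add(179, Mul(7, -157)), Mul(-1, Add(-30, -123))) = Add(Add(179, -1099), Mul(-1, -153)) = Add(-920, 153) = -767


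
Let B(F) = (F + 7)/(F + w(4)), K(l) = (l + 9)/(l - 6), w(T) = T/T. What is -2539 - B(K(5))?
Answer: -33014/13 ≈ -2539.5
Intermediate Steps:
w(T) = 1
K(l) = (9 + l)/(-6 + l)
B(F) = (7 + F)/(1 + F) (B(F) = (F + 7)/(F + 1) = (7 + F)/(1 + F))
-2539 - B(K(5)) = -2539 - (7 + (9 + 5)/(-6 + 5))/(1 + (9 + 5)/(-6 + 5)) = -2539 - (7 + 14/(-1))/(1 + 14/(-1)) = -2539 - (7 - 1*14)/(1 - 1*14) = -2539 - (7 - 14)/(1 - 14) = -2539 - (-7)/(-13) = -2539 - (-1)*(-7)/13 = -2539 - 1*7/13 = -2539 - 7/13 = -33014/13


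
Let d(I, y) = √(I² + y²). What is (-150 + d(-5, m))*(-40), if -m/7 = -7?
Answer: 6000 - 40*√2426 ≈ 4029.8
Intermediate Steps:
m = 49 (m = -7*(-7) = 49)
(-150 + d(-5, m))*(-40) = (-150 + √((-5)² + 49²))*(-40) = (-150 + √(25 + 2401))*(-40) = (-150 + √2426)*(-40) = 6000 - 40*√2426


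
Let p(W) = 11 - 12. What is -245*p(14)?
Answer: 245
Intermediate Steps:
p(W) = -1
-245*p(14) = -245*(-1) = 245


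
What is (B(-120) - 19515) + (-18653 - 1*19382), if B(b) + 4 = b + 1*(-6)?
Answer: -57680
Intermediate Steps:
B(b) = -10 + b (B(b) = -4 + (b + 1*(-6)) = -4 + (b - 6) = -4 + (-6 + b) = -10 + b)
(B(-120) - 19515) + (-18653 - 1*19382) = ((-10 - 120) - 19515) + (-18653 - 1*19382) = (-130 - 19515) + (-18653 - 19382) = -19645 - 38035 = -57680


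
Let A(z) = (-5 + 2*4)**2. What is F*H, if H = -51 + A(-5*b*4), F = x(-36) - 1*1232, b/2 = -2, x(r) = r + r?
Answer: 54768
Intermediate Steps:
x(r) = 2*r
b = -4 (b = 2*(-2) = -4)
A(z) = 9 (A(z) = (-5 + 8)**2 = 3**2 = 9)
F = -1304 (F = 2*(-36) - 1*1232 = -72 - 1232 = -1304)
H = -42 (H = -51 + 9 = -42)
F*H = -1304*(-42) = 54768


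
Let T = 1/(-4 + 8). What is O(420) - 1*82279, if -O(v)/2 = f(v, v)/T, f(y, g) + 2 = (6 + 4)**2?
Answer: -83063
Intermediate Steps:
T = 1/4 ≈ 0.25000
f(y, g) = 98 (f(y, g) = -2 + (6 + 4)**2 = -2 + 10**2 = -2 + 100 = 98)
O(v) = -784 (O(v) = -196/1/4 = -196*4 = -2*392 = -784)
O(420) - 1*82279 = -784 - 1*82279 = -784 - 82279 = -83063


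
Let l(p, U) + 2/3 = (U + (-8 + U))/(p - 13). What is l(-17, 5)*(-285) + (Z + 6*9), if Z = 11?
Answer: 274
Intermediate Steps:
l(p, U) = -⅔ + (-8 + 2*U)/(-13 + p) (l(p, U) = -⅔ + (U + (-8 + U))/(p - 13) = -⅔ + (-8 + 2*U)/(-13 + p))
l(-17, 5)*(-285) + (Z + 6*9) = (2*(1 - 1*(-17) + 3*5)/(3*(-13 - 17)))*(-285) + (11 + 6*9) = ((⅔)*(1 + 17 + 15)/(-30))*(-285) + (11 + 54) = ((⅔)*(-1/30)*33)*(-285) + 65 = -11/15*(-285) + 65 = 209 + 65 = 274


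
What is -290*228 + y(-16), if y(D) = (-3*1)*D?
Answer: -66072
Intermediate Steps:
y(D) = -3*D
-290*228 + y(-16) = -290*228 - 3*(-16) = -66120 + 48 = -66072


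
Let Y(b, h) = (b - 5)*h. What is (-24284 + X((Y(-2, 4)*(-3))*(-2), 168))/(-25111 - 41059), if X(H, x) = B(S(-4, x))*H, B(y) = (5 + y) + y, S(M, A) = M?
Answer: 2378/6617 ≈ 0.35938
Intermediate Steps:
Y(b, h) = h*(-5 + b) (Y(b, h) = (-5 + b)*h = h*(-5 + b))
B(y) = 5 + 2*y
X(H, x) = -3*H (X(H, x) = (5 + 2*(-4))*H = (5 - 8)*H = -3*H)
(-24284 + X((Y(-2, 4)*(-3))*(-2), 168))/(-25111 - 41059) = (-24284 - 3*(4*(-5 - 2))*(-3)*(-2))/(-25111 - 41059) = (-24284 - 3*(4*(-7))*(-3)*(-2))/(-66170) = (-24284 - 3*(-28*(-3))*(-2))*(-1/66170) = (-24284 - 252*(-2))*(-1/66170) = (-24284 - 3*(-168))*(-1/66170) = (-24284 + 504)*(-1/66170) = -23780*(-1/66170) = 2378/6617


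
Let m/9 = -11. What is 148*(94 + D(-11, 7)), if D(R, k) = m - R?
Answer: 888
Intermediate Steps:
m = -99 (m = 9*(-11) = -99)
D(R, k) = -99 - R
148*(94 + D(-11, 7)) = 148*(94 + (-99 - 1*(-11))) = 148*(94 + (-99 + 11)) = 148*(94 - 88) = 148*6 = 888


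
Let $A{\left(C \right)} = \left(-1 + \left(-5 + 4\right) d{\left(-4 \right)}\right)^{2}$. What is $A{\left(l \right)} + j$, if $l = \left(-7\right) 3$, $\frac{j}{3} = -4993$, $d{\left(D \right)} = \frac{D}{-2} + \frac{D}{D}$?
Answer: $-14963$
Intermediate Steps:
$d{\left(D \right)} = 1 - \frac{D}{2}$ ($d{\left(D \right)} = D \left(- \frac{1}{2}\right) + 1 = - \frac{D}{2} + 1 = 1 - \frac{D}{2}$)
$j = -14979$ ($j = 3 \left(-4993\right) = -14979$)
$l = -21$
$A{\left(C \right)} = 16$ ($A{\left(C \right)} = \left(-1 + \left(-5 + 4\right) \left(1 - -2\right)\right)^{2} = \left(-1 - \left(1 + 2\right)\right)^{2} = \left(-1 - 3\right)^{2} = \left(-4\right)^{2} = 16$)
$A{\left(l \right)} + j = 16 - 14979 = -14963$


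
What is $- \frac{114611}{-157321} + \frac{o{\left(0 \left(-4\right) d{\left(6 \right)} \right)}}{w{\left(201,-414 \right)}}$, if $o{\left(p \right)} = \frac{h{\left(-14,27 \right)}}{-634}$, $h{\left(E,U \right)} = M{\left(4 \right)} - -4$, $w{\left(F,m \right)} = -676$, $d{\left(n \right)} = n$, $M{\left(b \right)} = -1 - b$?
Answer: $\frac{49120283503}{67425263464} \approx 0.72851$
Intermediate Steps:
$h{\left(E,U \right)} = -1$ ($h{\left(E,U \right)} = \left(-1 - 4\right) - -4 = \left(-1 - 4\right) + 4 = -5 + 4 = -1$)
$o{\left(p \right)} = \frac{1}{634}$ ($o{\left(p \right)} = - \frac{1}{-634} = \left(-1\right) \left(- \frac{1}{634}\right) = \frac{1}{634}$)
$- \frac{114611}{-157321} + \frac{o{\left(0 \left(-4\right) d{\left(6 \right)} \right)}}{w{\left(201,-414 \right)}} = - \frac{114611}{-157321} + \frac{1}{634 \left(-676\right)} = \left(-114611\right) \left(- \frac{1}{157321}\right) + \frac{1}{634} \left(- \frac{1}{676}\right) = \frac{114611}{157321} - \frac{1}{428584} = \frac{49120283503}{67425263464}$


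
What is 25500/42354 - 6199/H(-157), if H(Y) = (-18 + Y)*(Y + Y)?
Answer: 189778759/387892050 ≈ 0.48926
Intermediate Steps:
H(Y) = 2*Y*(-18 + Y) (H(Y) = (-18 + Y)*(2*Y) = 2*Y*(-18 + Y))
25500/42354 - 6199/H(-157) = 25500/42354 - 6199*(-1/(314*(-18 - 157))) = 25500*(1/42354) - 6199/(2*(-157)*(-175)) = 4250/7059 - 6199/54950 = 189778759/387892050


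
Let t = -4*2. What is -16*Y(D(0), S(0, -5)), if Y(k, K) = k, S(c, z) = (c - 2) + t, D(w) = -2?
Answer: 32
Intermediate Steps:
t = -8
S(c, z) = -10 + c (S(c, z) = (c - 2) - 8 = (-2 + c) - 8 = -10 + c)
-16*Y(D(0), S(0, -5)) = -16*(-2) = 32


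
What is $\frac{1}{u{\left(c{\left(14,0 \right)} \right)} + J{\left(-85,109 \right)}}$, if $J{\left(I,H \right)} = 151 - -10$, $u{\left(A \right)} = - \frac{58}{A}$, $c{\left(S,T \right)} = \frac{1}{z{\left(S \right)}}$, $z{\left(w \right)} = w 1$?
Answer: $- \frac{1}{651} \approx -0.0015361$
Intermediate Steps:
$z{\left(w \right)} = w$
$c{\left(S,T \right)} = \frac{1}{S}$
$J{\left(I,H \right)} = 161$ ($J{\left(I,H \right)} = 151 + 10 = 161$)
$\frac{1}{u{\left(c{\left(14,0 \right)} \right)} + J{\left(-85,109 \right)}} = \frac{1}{- \frac{58}{\frac{1}{14}} + 161} = \frac{1}{- 58 \frac{1}{\frac{1}{14}} + 161} = \frac{1}{\left(-58\right) 14 + 161} = \frac{1}{-812 + 161} = \frac{1}{-651} = - \frac{1}{651}$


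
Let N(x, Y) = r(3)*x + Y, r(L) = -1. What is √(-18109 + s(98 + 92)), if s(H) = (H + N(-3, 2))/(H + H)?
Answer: I*√26148655/38 ≈ 134.57*I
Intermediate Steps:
N(x, Y) = Y - x (N(x, Y) = -x + Y = Y - x)
s(H) = (5 + H)/(2*H) (s(H) = (H + (2 - 1*(-3)))/(H + H) = (H + (2 + 3))/((2*H)) = (H + 5)*(1/(2*H)) = (5 + H)*(1/(2*H)) = (5 + H)/(2*H))
√(-18109 + s(98 + 92)) = √(-18109 + (5 + (98 + 92))/(2*(98 + 92))) = √(-18109 + (½)*(5 + 190)/190) = √(-18109 + (½)*(1/190)*195) = √(-18109 + 39/76) = √(-1376245/76) = I*√26148655/38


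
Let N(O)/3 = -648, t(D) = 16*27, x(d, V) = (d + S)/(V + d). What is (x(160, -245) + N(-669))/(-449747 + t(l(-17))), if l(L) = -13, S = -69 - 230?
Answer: 165101/38191775 ≈ 0.0043229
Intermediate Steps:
S = -299
x(d, V) = (-299 + d)/(V + d) (x(d, V) = (d - 299)/(V + d) = (-299 + d)/(V + d))
t(D) = 432
N(O) = -1944 (N(O) = 3*(-648) = -1944)
(x(160, -245) + N(-669))/(-449747 + t(l(-17))) = ((-299 + 160)/(-245 + 160) - 1944)/(-449747 + 432) = (-139/(-85) - 1944)/(-449315) = (-1/85*(-139) - 1944)*(-1/449315) = (139/85 - 1944)*(-1/449315) = -165101/85*(-1/449315) = 165101/38191775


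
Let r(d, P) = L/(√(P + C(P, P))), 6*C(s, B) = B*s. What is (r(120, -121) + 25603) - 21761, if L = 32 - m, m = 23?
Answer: 3842 + 9*√690/1265 ≈ 3842.2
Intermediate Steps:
C(s, B) = B*s/6 (C(s, B) = (B*s)/6 = B*s/6)
L = 9 (L = 32 - 1*23 = 32 - 23 = 9)
r(d, P) = 9/√(P + P²/6) (r(d, P) = 9/(√(P + P*P/6)) = 9/(√(P + P²/6)) = 9/√(P + P²/6))
(r(120, -121) + 25603) - 21761 = (9*√6/√(-121*(6 - 121)) + 25603) - 21761 = (9*√6/√(-121*(-115)) + 25603) - 21761 = (9*√6/√13915 + 25603) - 21761 = (9*√6*(√115/1265) + 25603) - 21761 = (9*√690/1265 + 25603) - 21761 = (25603 + 9*√690/1265) - 21761 = 3842 + 9*√690/1265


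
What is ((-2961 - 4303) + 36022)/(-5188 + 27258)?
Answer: 14379/11035 ≈ 1.3030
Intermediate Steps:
((-2961 - 4303) + 36022)/(-5188 + 27258) = (-7264 + 36022)/22070 = 28758*(1/22070) = 14379/11035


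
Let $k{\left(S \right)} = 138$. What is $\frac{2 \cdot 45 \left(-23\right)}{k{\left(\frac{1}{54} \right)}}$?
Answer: $-15$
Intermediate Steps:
$\frac{2 \cdot 45 \left(-23\right)}{k{\left(\frac{1}{54} \right)}} = \frac{2 \cdot 45 \left(-23\right)}{138} = 90 \left(-23\right) \frac{1}{138} = \left(-2070\right) \frac{1}{138} = -15$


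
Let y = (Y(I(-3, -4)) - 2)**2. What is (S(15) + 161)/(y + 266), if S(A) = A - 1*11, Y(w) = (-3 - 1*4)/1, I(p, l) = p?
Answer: 165/347 ≈ 0.47550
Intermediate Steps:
Y(w) = -7 (Y(w) = (-3 - 4)*1 = -7*1 = -7)
S(A) = -11 + A (S(A) = A - 11 = -11 + A)
y = 81 (y = (-7 - 2)**2 = (-9)**2 = 81)
(S(15) + 161)/(y + 266) = ((-11 + 15) + 161)/(81 + 266) = (4 + 161)/347 = 165*(1/347) = 165/347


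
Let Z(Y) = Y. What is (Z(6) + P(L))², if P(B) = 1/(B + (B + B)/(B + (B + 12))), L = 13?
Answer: 2493241/67600 ≈ 36.882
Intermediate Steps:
P(B) = 1/(B + 2*B/(12 + 2*B)) (P(B) = 1/(B + (2*B)/(B + (12 + B))) = 1/(B + (2*B)/(12 + 2*B)) = 1/(B + 2*B/(12 + 2*B)))
(Z(6) + P(L))² = (6 + (6 + 13)/(13*(7 + 13)))² = (6 + (1/13)*19/20)² = (6 + (1/13)*(1/20)*19)² = (6 + 19/260)² = (1579/260)² = 2493241/67600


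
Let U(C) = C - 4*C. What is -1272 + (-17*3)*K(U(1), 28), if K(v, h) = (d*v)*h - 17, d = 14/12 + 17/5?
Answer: 95793/5 ≈ 19159.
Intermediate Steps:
d = 137/30 (d = 14*(1/12) + 17*(⅕) = 7/6 + 17/5 = 137/30 ≈ 4.5667)
U(C) = -3*C
K(v, h) = -17 + 137*h*v/30 (K(v, h) = (137*v/30)*h - 17 = 137*h*v/30 - 17 = -17 + 137*h*v/30)
-1272 + (-17*3)*K(U(1), 28) = -1272 + (-17*3)*(-17 + (137/30)*28*(-3*1)) = -1272 - 51*(-17 + (137/30)*28*(-3)) = -1272 - 51*(-17 - 1918/5) = -1272 - 51*(-2003/5) = -1272 + 102153/5 = 95793/5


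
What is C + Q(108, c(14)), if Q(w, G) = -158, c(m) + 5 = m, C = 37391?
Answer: 37233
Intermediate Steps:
c(m) = -5 + m
C + Q(108, c(14)) = 37391 - 158 = 37233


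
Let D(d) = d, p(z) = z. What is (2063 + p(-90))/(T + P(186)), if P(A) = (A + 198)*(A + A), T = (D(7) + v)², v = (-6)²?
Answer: 1973/144697 ≈ 0.013635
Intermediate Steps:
v = 36
T = 1849 (T = (7 + 36)² = 43² = 1849)
P(A) = 2*A*(198 + A) (P(A) = (198 + A)*(2*A) = 2*A*(198 + A))
(2063 + p(-90))/(T + P(186)) = (2063 - 90)/(1849 + 2*186*(198 + 186)) = 1973/(1849 + 2*186*384) = 1973/(1849 + 142848) = 1973/144697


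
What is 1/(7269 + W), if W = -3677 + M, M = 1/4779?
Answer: 4779/17166169 ≈ 0.00027840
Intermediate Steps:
M = 1/4779 ≈ 0.00020925
W = -17572382/4779 (W = -3677 + 1/4779 = -17572382/4779 ≈ -3677.0)
1/(7269 + W) = 1/(7269 - 17572382/4779) = 1/(17166169/4779) = 4779/17166169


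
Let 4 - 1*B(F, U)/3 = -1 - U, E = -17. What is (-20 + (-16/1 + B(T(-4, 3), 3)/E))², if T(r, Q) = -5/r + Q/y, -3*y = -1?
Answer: 404496/289 ≈ 1399.6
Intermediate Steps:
y = ⅓ (y = -⅓*(-1) = ⅓ ≈ 0.33333)
T(r, Q) = -5/r + 3*Q (T(r, Q) = -5/r + Q/(⅓) = -5/r + Q*3 = -5/r + 3*Q)
B(F, U) = 15 + 3*U (B(F, U) = 12 - 3*(-1 - U) = 12 + (3 + 3*U) = 15 + 3*U)
(-20 + (-16/1 + B(T(-4, 3), 3)/E))² = (-20 + (-16/1 + (15 + 3*3)/(-17)))² = (-20 + (-16*1 + (15 + 9)*(-1/17)))² = (-20 + (-16 + 24*(-1/17)))² = (-20 + (-16 - 24/17))² = (-20 - 296/17)² = (-636/17)² = 404496/289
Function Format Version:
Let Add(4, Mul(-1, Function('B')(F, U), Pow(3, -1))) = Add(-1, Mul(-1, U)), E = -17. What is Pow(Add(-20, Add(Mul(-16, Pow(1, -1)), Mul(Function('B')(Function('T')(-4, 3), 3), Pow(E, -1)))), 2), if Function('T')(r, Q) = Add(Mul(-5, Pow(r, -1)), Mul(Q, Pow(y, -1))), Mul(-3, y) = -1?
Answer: Rational(404496, 289) ≈ 1399.6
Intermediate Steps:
y = Rational(1, 3) (y = Mul(Rational(-1, 3), -1) = Rational(1, 3) ≈ 0.33333)
Function('T')(r, Q) = Add(Mul(-5, Pow(r, -1)), Mul(3, Q)) (Function('T')(r, Q) = Add(Mul(-5, Pow(r, -1)), Mul(Q, Pow(Rational(1, 3), -1))) = Add(Mul(-5, Pow(r, -1)), Mul(Q, 3)) = Add(Mul(-5, Pow(r, -1)), Mul(3, Q)))
Function('B')(F, U) = Add(15, Mul(3, U)) (Function('B')(F, U) = Add(12, Mul(-3, Add(-1, Mul(-1, U)))) = Add(12, Add(3, Mul(3, U))) = Add(15, Mul(3, U)))
Pow(Add(-20, Add(Mul(-16, Pow(1, -1)), Mul(Function('B')(Function('T')(-4, 3), 3), Pow(E, -1)))), 2) = Pow(Add(-20, Add(Mul(-16, Pow(1, -1)), Mul(Add(15, Mul(3, 3)), Pow(-17, -1)))), 2) = Pow(Add(-20, Add(Mul(-16, 1), Mul(Add(15, 9), Rational(-1, 17)))), 2) = Pow(Add(-20, Add(-16, Mul(24, Rational(-1, 17)))), 2) = Pow(Add(-20, Add(-16, Rational(-24, 17))), 2) = Pow(Add(-20, Rational(-296, 17)), 2) = Pow(Rational(-636, 17), 2) = Rational(404496, 289)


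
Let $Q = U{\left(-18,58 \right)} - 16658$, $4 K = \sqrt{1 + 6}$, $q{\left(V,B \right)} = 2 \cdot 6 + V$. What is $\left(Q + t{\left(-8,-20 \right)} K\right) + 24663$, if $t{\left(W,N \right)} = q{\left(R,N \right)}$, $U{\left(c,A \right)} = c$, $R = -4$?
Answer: $7987 + 2 \sqrt{7} \approx 7992.3$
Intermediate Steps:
$q{\left(V,B \right)} = 12 + V$
$t{\left(W,N \right)} = 8$ ($t{\left(W,N \right)} = 12 - 4 = 8$)
$K = \frac{\sqrt{7}}{4}$ ($K = \frac{\sqrt{1 + 6}}{4} = \frac{\sqrt{7}}{4} \approx 0.66144$)
$Q = -16676$ ($Q = -18 - 16658 = -16676$)
$\left(Q + t{\left(-8,-20 \right)} K\right) + 24663 = \left(-16676 + 8 \frac{\sqrt{7}}{4}\right) + 24663 = \left(-16676 + 2 \sqrt{7}\right) + 24663 = 7987 + 2 \sqrt{7}$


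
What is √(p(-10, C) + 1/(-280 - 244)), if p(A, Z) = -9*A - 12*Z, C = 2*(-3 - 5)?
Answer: √19357477/262 ≈ 16.793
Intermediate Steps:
C = -16 (C = 2*(-8) = -16)
p(A, Z) = -12*Z - 9*A
√(p(-10, C) + 1/(-280 - 244)) = √((-12*(-16) - 9*(-10)) + 1/(-280 - 244)) = √((192 + 90) + 1/(-524)) = √(282 - 1/524) = √(147767/524) = √19357477/262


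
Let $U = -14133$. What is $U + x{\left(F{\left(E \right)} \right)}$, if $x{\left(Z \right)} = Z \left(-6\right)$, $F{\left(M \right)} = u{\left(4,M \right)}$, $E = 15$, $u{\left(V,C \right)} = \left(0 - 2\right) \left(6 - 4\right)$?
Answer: $-14109$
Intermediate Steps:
$u{\left(V,C \right)} = -4$ ($u{\left(V,C \right)} = \left(-2\right) 2 = -4$)
$F{\left(M \right)} = -4$
$x{\left(Z \right)} = - 6 Z$
$U + x{\left(F{\left(E \right)} \right)} = -14133 - -24 = -14133 + 24 = -14109$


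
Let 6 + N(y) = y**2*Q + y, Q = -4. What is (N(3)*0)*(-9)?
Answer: 0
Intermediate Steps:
N(y) = -6 + y - 4*y**2 (N(y) = -6 + (y**2*(-4) + y) = -6 + (-4*y**2 + y) = -6 + (y - 4*y**2) = -6 + y - 4*y**2)
(N(3)*0)*(-9) = ((-6 + 3 - 4*3**2)*0)*(-9) = ((-6 + 3 - 4*9)*0)*(-9) = ((-6 + 3 - 36)*0)*(-9) = -39*0*(-9) = 0*(-9) = 0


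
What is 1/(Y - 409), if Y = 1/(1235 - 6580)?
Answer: -5345/2186106 ≈ -0.0024450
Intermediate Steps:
Y = -1/5345 (Y = 1/(-5345) = -1/5345 ≈ -0.00018709)
1/(Y - 409) = 1/(-1/5345 - 409) = 1/(-2186106/5345) = -5345/2186106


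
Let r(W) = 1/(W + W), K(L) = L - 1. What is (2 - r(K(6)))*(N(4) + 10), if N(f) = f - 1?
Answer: 247/10 ≈ 24.700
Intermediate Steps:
K(L) = -1 + L
r(W) = 1/(2*W)
N(f) = -1 + f
(2 - r(K(6)))*(N(4) + 10) = (2 - 1/(2*(-1 + 6)))*((-1 + 4) + 10) = (2 - 1/(2*5))*(3 + 10) = (2 - 1/(2*5))*13 = (2 - 1*⅒)*13 = (2 - ⅒)*13 = (19/10)*13 = 247/10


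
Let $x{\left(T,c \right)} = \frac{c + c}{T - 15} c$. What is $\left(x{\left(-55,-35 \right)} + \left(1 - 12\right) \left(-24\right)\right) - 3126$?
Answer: $-2897$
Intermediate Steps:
$x{\left(T,c \right)} = \frac{2 c^{2}}{-15 + T}$ ($x{\left(T,c \right)} = \frac{2 c}{-15 + T} c = \frac{2 c^{2}}{-15 + T}$)
$\left(x{\left(-55,-35 \right)} + \left(1 - 12\right) \left(-24\right)\right) - 3126 = \left(\frac{2 \left(-35\right)^{2}}{-15 - 55} + \left(1 - 12\right) \left(-24\right)\right) - 3126 = \left(2 \cdot 1225 \frac{1}{-70} - -264\right) - 3126 = \left(2 \cdot 1225 \left(- \frac{1}{70}\right) + 264\right) - 3126 = \left(-35 + 264\right) - 3126 = 229 - 3126 = -2897$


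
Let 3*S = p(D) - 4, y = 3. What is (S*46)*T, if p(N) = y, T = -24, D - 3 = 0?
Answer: 368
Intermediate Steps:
D = 3 (D = 3 + 0 = 3)
p(N) = 3
S = -⅓ (S = (3 - 4)/3 = (⅓)*(-1) = -⅓ ≈ -0.33333)
(S*46)*T = -⅓*46*(-24) = -46/3*(-24) = 368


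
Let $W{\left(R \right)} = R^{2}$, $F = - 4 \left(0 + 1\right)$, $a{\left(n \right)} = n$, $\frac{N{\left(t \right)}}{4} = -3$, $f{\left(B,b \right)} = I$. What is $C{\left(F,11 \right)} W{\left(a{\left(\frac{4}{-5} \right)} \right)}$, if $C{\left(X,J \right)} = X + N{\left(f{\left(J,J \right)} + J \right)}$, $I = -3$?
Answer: $- \frac{256}{25} \approx -10.24$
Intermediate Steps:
$f{\left(B,b \right)} = -3$
$N{\left(t \right)} = -12$ ($N{\left(t \right)} = 4 \left(-3\right) = -12$)
$F = -4$ ($F = \left(-4\right) 1 = -4$)
$C{\left(X,J \right)} = -12 + X$ ($C{\left(X,J \right)} = X - 12 = -12 + X$)
$C{\left(F,11 \right)} W{\left(a{\left(\frac{4}{-5} \right)} \right)} = \left(-12 - 4\right) \left(\frac{4}{-5}\right)^{2} = - 16 \left(4 \left(- \frac{1}{5}\right)\right)^{2} = - 16 \left(- \frac{4}{5}\right)^{2} = \left(-16\right) \frac{16}{25} = - \frac{256}{25}$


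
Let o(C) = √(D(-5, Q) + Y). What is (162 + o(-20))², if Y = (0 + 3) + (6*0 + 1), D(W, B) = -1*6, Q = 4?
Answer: (162 + I*√2)² ≈ 26242.0 + 458.2*I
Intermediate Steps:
D(W, B) = -6
Y = 4 (Y = 3 + (0 + 1) = 3 + 1 = 4)
o(C) = I*√2 (o(C) = √(-6 + 4) = √(-2) = I*√2)
(162 + o(-20))² = (162 + I*√2)²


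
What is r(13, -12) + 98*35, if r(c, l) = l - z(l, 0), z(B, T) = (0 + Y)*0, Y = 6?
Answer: 3418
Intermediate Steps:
z(B, T) = 0 (z(B, T) = (0 + 6)*0 = 6*0 = 0)
r(c, l) = l (r(c, l) = l - 1*0 = l + 0 = l)
r(13, -12) + 98*35 = -12 + 98*35 = -12 + 3430 = 3418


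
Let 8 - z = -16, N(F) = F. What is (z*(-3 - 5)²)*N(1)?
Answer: 1536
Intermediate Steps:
z = 24 (z = 8 - 1*(-16) = 8 + 16 = 24)
(z*(-3 - 5)²)*N(1) = (24*(-3 - 5)²)*1 = (24*(-8)²)*1 = (24*64)*1 = 1536*1 = 1536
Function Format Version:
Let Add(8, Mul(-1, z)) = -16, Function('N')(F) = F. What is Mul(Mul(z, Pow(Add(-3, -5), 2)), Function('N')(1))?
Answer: 1536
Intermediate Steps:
z = 24 (z = Add(8, Mul(-1, -16)) = Add(8, 16) = 24)
Mul(Mul(z, Pow(Add(-3, -5), 2)), Function('N')(1)) = Mul(Mul(24, Pow(Add(-3, -5), 2)), 1) = Mul(Mul(24, Pow(-8, 2)), 1) = Mul(Mul(24, 64), 1) = Mul(1536, 1) = 1536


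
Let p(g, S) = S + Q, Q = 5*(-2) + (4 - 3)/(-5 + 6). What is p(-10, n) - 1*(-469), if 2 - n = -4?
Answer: 466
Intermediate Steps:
n = 6 (n = 2 - 1*(-4) = 2 + 4 = 6)
Q = -9 (Q = -10 + 1/1 = -10 + 1*1 = -10 + 1 = -9)
p(g, S) = -9 + S (p(g, S) = S - 9 = -9 + S)
p(-10, n) - 1*(-469) = (-9 + 6) - 1*(-469) = -3 + 469 = 466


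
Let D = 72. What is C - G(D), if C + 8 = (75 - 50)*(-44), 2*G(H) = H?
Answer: -1144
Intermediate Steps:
G(H) = H/2
C = -1108 (C = -8 + (75 - 50)*(-44) = -8 + 25*(-44) = -8 - 1100 = -1108)
C - G(D) = -1108 - 72/2 = -1108 - 1*36 = -1108 - 36 = -1144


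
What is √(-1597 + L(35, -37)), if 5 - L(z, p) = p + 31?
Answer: I*√1586 ≈ 39.825*I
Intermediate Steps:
L(z, p) = -26 - p (L(z, p) = 5 - (p + 31) = 5 - (31 + p) = 5 + (-31 - p) = -26 - p)
√(-1597 + L(35, -37)) = √(-1597 + (-26 - 1*(-37))) = √(-1597 + (-26 + 37)) = √(-1597 + 11) = √(-1586) = I*√1586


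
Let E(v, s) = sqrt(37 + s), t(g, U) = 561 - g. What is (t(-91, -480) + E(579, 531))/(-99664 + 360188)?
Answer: 163/65131 + sqrt(142)/130262 ≈ 0.0025941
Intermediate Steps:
(t(-91, -480) + E(579, 531))/(-99664 + 360188) = ((561 - 1*(-91)) + sqrt(37 + 531))/(-99664 + 360188) = ((561 + 91) + sqrt(568))/260524 = (652 + 2*sqrt(142))*(1/260524) = 163/65131 + sqrt(142)/130262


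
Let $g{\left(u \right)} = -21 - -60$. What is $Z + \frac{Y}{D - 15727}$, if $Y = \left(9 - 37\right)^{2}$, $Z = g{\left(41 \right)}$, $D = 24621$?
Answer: $\frac{173825}{4447} \approx 39.088$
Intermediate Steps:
$g{\left(u \right)} = 39$ ($g{\left(u \right)} = -21 + 60 = 39$)
$Z = 39$
$Y = 784$ ($Y = \left(-28\right)^{2} = 784$)
$Z + \frac{Y}{D - 15727} = 39 + \frac{784}{24621 - 15727} = 39 + \frac{784}{8894} = 39 + 784 \cdot \frac{1}{8894} = 39 + \frac{392}{4447} = \frac{173825}{4447}$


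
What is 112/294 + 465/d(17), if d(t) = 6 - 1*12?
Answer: -3239/42 ≈ -77.119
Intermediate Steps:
d(t) = -6 (d(t) = 6 - 12 = -6)
112/294 + 465/d(17) = 112/294 + 465/(-6) = 112*(1/294) + 465*(-⅙) = 8/21 - 155/2 = -3239/42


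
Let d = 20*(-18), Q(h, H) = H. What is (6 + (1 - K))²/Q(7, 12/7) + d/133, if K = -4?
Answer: 108331/1596 ≈ 67.877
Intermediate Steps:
d = -360
(6 + (1 - K))²/Q(7, 12/7) + d/133 = (6 + (1 - 1*(-4)))²/((12/7)) - 360/133 = (6 + (1 + 4))²/((12*(⅐))) - 360*1/133 = (6 + 5)²/(12/7) - 360/133 = 11²*(7/12) - 360/133 = 121*(7/12) - 360/133 = 847/12 - 360/133 = 108331/1596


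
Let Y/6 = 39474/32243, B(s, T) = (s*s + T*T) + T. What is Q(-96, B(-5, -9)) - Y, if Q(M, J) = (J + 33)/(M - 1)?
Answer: -27165458/3127571 ≈ -8.6858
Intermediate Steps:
B(s, T) = T + T**2 + s**2 (B(s, T) = (s**2 + T**2) + T = (T**2 + s**2) + T = T + T**2 + s**2)
Q(M, J) = (33 + J)/(-1 + M)
Y = 236844/32243 (Y = 6*(39474/32243) = 236844/32243 ≈ 7.3456)
Q(-96, B(-5, -9)) - Y = (33 + (-9 + (-9)**2 + (-5)**2))/(-1 - 96) - 1*236844/32243 = (33 + (-9 + 81 + 25))/(-97) - 236844/32243 = -(33 + 97)/97 - 236844/32243 = -1/97*130 - 236844/32243 = -130/97 - 236844/32243 = -27165458/3127571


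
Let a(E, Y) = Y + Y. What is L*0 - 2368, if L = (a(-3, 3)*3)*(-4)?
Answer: -2368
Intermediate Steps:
a(E, Y) = 2*Y
L = -72 (L = ((2*3)*3)*(-4) = (6*3)*(-4) = 18*(-4) = -72)
L*0 - 2368 = -72*0 - 2368 = 0 - 2368 = -2368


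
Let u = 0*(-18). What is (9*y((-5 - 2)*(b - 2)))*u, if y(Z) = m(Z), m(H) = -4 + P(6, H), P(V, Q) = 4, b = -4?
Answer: 0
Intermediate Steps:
m(H) = 0 (m(H) = -4 + 4 = 0)
y(Z) = 0
u = 0
(9*y((-5 - 2)*(b - 2)))*u = (9*0)*0 = 0*0 = 0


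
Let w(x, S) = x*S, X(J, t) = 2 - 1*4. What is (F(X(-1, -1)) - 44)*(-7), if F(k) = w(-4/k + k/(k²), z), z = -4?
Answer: 350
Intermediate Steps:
X(J, t) = -2 (X(J, t) = 2 - 4 = -2)
w(x, S) = S*x
F(k) = 12/k (F(k) = -4*(-4/k + k/(k²)) = -4*(-4/k + k/k²) = -4*(-4/k + 1/k) = -(-12)/k = 12/k)
(F(X(-1, -1)) - 44)*(-7) = (12/(-2) - 44)*(-7) = (12*(-½) - 44)*(-7) = (-6 - 44)*(-7) = -50*(-7) = 350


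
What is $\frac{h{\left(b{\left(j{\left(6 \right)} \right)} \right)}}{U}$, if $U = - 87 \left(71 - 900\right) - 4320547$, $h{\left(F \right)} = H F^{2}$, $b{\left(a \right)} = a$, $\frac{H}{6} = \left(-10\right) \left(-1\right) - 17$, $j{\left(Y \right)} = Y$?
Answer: $\frac{189}{531053} \approx 0.0003559$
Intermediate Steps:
$H = -42$ ($H = 6 \left(\left(-10\right) \left(-1\right) - 17\right) = 6 \left(10 - 17\right) = 6 \left(-7\right) = -42$)
$h{\left(F \right)} = - 42 F^{2}$
$U = -4248424$ ($U = \left(-87\right) \left(-829\right) - 4320547 = 72123 - 4320547 = -4248424$)
$\frac{h{\left(b{\left(j{\left(6 \right)} \right)} \right)}}{U} = \frac{\left(-42\right) 6^{2}}{-4248424} = \left(-42\right) 36 \left(- \frac{1}{4248424}\right) = \left(-1512\right) \left(- \frac{1}{4248424}\right) = \frac{189}{531053}$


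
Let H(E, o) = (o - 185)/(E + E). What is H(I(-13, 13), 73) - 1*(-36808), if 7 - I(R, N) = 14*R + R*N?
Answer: 6588604/179 ≈ 36808.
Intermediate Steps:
I(R, N) = 7 - 14*R - N*R (I(R, N) = 7 - (14*R + R*N) = 7 - (14*R + N*R) = 7 + (-14*R - N*R) = 7 - 14*R - N*R)
H(E, o) = (-185 + o)/(2*E) (H(E, o) = (-185 + o)/((2*E)) = (-185 + o)*(1/(2*E)) = (-185 + o)/(2*E))
H(I(-13, 13), 73) - 1*(-36808) = (-185 + 73)/(2*(7 - 14*(-13) - 1*13*(-13))) - 1*(-36808) = (½)*(-112)/(7 + 182 + 169) + 36808 = (½)*(-112)/358 + 36808 = (½)*(1/358)*(-112) + 36808 = -28/179 + 36808 = 6588604/179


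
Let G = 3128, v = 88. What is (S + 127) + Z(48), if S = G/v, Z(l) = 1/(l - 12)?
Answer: 64379/396 ≈ 162.57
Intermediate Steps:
Z(l) = 1/(-12 + l)
S = 391/11 (S = 3128/88 = 3128*(1/88) = 391/11 ≈ 35.545)
(S + 127) + Z(48) = (391/11 + 127) + 1/(-12 + 48) = 1788/11 + 1/36 = 64379/396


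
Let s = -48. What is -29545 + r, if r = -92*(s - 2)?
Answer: -24945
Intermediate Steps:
r = 4600 (r = -92*(-48 - 2) = -92*(-50) = 4600)
-29545 + r = -29545 + 4600 = -24945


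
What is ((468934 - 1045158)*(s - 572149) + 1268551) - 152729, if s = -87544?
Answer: 380132055054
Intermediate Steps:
((468934 - 1045158)*(s - 572149) + 1268551) - 152729 = ((468934 - 1045158)*(-87544 - 572149) + 1268551) - 152729 = (-576224*(-659693) + 1268551) - 152729 = (380130939232 + 1268551) - 152729 = 380132207783 - 152729 = 380132055054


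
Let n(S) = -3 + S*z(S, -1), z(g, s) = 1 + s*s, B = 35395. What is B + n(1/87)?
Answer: 3079106/87 ≈ 35392.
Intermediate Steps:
z(g, s) = 1 + s²
n(S) = -3 + 2*S (n(S) = -3 + S*(1 + (-1)²) = -3 + S*(1 + 1) = -3 + S*2 = -3 + 2*S)
B + n(1/87) = 35395 + (-3 + 2/87) = 35395 - 259/87 = 3079106/87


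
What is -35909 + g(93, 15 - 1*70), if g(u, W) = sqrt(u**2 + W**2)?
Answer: -35909 + sqrt(11674) ≈ -35801.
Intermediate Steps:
g(u, W) = sqrt(W**2 + u**2)
-35909 + g(93, 15 - 1*70) = -35909 + sqrt((15 - 1*70)**2 + 93**2) = -35909 + sqrt((15 - 70)**2 + 8649) = -35909 + sqrt((-55)**2 + 8649) = -35909 + sqrt(3025 + 8649) = -35909 + sqrt(11674)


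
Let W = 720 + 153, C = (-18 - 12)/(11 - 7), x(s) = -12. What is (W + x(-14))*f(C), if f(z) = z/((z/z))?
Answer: -12915/2 ≈ -6457.5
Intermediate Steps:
C = -15/2 (C = -30/4 = -30*¼ = -15/2 ≈ -7.5000)
f(z) = z (f(z) = z/1 = z*1 = z)
W = 873
(W + x(-14))*f(C) = (873 - 12)*(-15/2) = 861*(-15/2) = -12915/2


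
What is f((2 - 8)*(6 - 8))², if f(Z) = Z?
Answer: 144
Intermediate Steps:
f((2 - 8)*(6 - 8))² = ((2 - 8)*(6 - 8))² = (-6*(-2))² = 12² = 144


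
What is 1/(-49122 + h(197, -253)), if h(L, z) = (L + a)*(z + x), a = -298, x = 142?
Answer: -1/37911 ≈ -2.6378e-5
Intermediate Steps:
h(L, z) = (-298 + L)*(142 + z) (h(L, z) = (L - 298)*(z + 142) = (-298 + L)*(142 + z))
1/(-49122 + h(197, -253)) = 1/(-49122 + (-42316 - 298*(-253) + 142*197 + 197*(-253))) = 1/(-49122 + (-42316 + 75394 + 27974 - 49841)) = 1/(-49122 + 11211) = 1/(-37911) = -1/37911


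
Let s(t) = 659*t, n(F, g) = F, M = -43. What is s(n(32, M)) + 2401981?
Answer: 2423069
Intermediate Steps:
s(n(32, M)) + 2401981 = 659*32 + 2401981 = 21088 + 2401981 = 2423069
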